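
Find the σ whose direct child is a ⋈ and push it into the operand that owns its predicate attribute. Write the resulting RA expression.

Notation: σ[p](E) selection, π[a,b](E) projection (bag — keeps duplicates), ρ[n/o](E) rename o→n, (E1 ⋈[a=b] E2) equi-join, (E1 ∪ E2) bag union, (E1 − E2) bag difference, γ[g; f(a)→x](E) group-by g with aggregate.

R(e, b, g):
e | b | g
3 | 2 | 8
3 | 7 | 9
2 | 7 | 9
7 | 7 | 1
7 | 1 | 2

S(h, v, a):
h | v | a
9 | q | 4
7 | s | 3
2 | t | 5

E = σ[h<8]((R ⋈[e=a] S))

σ filters on h, owned by the right side.
E' = (R ⋈[e=a] σ[h<8](S))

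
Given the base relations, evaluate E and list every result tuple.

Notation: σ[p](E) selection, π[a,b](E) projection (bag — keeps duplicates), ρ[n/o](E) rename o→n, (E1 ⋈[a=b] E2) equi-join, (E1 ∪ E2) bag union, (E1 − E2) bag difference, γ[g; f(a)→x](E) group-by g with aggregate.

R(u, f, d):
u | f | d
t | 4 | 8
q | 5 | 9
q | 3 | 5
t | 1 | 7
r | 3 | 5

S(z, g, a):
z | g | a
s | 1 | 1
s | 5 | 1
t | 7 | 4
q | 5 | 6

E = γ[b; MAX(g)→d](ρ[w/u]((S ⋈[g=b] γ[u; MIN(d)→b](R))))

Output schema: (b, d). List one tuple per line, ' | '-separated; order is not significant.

Stepwise |·|:
  S → 4
  R → 5
  γ[u; MIN(d)→b](R) → 3
  (S ⋈[g=b] γ[u; MIN(d)→b](R)) → 5
  ρ[w/u]((S ⋈[g=b] γ[u; MIN(d)→b](R))) → 5
  γ[b; MAX(g)→d](ρ[w/u]((S ⋈[g=b] γ[u; MIN(d)→b](R)))) → 2

== RESULT ==
b | d
5 | 5
7 | 7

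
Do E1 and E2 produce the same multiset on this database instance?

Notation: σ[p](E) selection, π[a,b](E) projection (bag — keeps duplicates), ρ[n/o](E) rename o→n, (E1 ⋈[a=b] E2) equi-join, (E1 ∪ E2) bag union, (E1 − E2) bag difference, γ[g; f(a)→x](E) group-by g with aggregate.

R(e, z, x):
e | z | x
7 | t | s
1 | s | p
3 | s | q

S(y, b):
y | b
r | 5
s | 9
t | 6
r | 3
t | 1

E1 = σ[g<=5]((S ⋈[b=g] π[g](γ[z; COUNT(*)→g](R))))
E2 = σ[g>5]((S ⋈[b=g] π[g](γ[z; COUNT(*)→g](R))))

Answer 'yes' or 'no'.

E1 row counts bottom-up:
  S → 5
  R → 3
  γ[z; COUNT(*)→g](R) → 2
  π[g](γ[z; COUNT(*)→g](R)) → 2
  (S ⋈[b=g] π[g](γ[z; COUNT(*)→g](R))) → 1
  σ[g<=5]((S ⋈[b=g] π[g](γ[z; COUNT(*)→g](R)))) → 1
E2 row counts bottom-up:
  S → 5
  R → 3
  γ[z; COUNT(*)→g](R) → 2
  π[g](γ[z; COUNT(*)→g](R)) → 2
  (S ⋈[b=g] π[g](γ[z; COUNT(*)→g](R))) → 1
  σ[g>5]((S ⋈[b=g] π[g](γ[z; COUNT(*)→g](R)))) → 0

E1 result:
y | b | g
t | 1 | 1
E2 result:
y | b | g
(0 rows)
Witness: ('t', 1, 1) appears 1× in E1 but 0× in E2.

no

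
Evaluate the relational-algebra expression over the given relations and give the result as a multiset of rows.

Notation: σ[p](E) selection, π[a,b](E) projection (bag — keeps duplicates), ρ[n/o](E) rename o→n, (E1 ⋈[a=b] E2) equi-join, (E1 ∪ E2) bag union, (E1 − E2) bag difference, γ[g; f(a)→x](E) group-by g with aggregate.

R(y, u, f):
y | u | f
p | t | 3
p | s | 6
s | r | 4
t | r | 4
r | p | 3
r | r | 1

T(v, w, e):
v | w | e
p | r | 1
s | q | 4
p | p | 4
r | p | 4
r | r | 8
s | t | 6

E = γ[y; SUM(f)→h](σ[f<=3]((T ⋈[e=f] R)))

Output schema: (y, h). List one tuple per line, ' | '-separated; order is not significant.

Per-node cardinality:
  T → 6
  R → 6
  (T ⋈[e=f] R) → 8
  σ[f<=3]((T ⋈[e=f] R)) → 1
  γ[y; SUM(f)→h](σ[f<=3]((T ⋈[e=f] R))) → 1

== RESULT ==
y | h
r | 1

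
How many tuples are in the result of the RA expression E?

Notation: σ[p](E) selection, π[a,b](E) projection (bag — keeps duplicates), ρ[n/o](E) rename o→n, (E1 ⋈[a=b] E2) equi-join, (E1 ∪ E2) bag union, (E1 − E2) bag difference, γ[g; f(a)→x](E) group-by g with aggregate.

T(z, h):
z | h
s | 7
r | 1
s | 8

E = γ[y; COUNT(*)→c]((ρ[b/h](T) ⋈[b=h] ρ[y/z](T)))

Subexpression sizes:
  T → 3
  ρ[b/h](T) → 3
  T → 3
  ρ[y/z](T) → 3
  (ρ[b/h](T) ⋈[b=h] ρ[y/z](T)) → 3
  γ[y; COUNT(*)→c]((ρ[b/h](T) ⋈[b=h] ρ[y/z](T))) → 2

|E| = 2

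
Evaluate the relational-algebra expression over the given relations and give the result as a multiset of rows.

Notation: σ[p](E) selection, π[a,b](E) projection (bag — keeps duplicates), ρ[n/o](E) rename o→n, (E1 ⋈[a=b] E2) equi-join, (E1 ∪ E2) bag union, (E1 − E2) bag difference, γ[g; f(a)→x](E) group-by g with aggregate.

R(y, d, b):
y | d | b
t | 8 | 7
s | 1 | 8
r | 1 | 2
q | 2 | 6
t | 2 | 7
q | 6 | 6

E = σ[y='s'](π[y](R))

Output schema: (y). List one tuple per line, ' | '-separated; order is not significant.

Stepwise |·|:
  R → 6
  π[y](R) → 6
  σ[y='s'](π[y](R)) → 1

== RESULT ==
y
s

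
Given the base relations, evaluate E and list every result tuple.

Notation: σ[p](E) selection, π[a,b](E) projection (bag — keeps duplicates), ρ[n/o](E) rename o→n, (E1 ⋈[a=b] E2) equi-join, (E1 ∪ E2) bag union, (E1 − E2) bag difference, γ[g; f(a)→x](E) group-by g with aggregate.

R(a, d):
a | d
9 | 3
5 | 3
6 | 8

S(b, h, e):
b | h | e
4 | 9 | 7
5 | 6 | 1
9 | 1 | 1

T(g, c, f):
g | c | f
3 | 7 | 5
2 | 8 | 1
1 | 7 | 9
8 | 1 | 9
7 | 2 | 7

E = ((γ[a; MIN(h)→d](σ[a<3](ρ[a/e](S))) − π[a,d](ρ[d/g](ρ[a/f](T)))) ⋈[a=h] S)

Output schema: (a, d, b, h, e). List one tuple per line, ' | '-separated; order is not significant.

Subexpression sizes:
  S → 3
  ρ[a/e](S) → 3
  σ[a<3](ρ[a/e](S)) → 2
  γ[a; MIN(h)→d](σ[a<3](ρ[a/e](S))) → 1
  T → 5
  ρ[a/f](T) → 5
  ρ[d/g](ρ[a/f](T)) → 5
  π[a,d](ρ[d/g](ρ[a/f](T))) → 5
  (γ[a; MIN(h)→d](σ[a<3](ρ[a/e](S))) − π[a,d](ρ[d/g](ρ[a/f](T)))) → 1
  S → 3
  ((γ[a; MIN(h)→d](σ[a<3](ρ[a/e](S))) − π[a,d](ρ[d/g](ρ[a/f](T)))) ⋈[a=h] S) → 1

== RESULT ==
a | d | b | h | e
1 | 1 | 9 | 1 | 1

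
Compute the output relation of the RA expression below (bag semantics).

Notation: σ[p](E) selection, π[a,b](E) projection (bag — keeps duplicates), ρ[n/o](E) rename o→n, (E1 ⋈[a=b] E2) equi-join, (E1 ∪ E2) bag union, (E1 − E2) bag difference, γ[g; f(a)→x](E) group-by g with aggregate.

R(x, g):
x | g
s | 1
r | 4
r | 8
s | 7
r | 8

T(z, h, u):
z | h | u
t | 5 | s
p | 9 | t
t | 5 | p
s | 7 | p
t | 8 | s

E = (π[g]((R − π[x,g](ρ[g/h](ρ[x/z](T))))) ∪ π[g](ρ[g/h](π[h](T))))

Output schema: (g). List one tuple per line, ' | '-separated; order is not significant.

Row counts bottom-up:
  R → 5
  T → 5
  ρ[x/z](T) → 5
  ρ[g/h](ρ[x/z](T)) → 5
  π[x,g](ρ[g/h](ρ[x/z](T))) → 5
  (R − π[x,g](ρ[g/h](ρ[x/z](T)))) → 4
  π[g]((R − π[x,g](ρ[g/h](ρ[x/z](T))))) → 4
  T → 5
  π[h](T) → 5
  ρ[g/h](π[h](T)) → 5
  π[g](ρ[g/h](π[h](T))) → 5
  (π[g]((R − π[x,g](ρ[g/h](ρ[x/z](T))))) ∪ π[g](ρ[g/h](π[h](T)))) → 9

== RESULT ==
g
1
4
5
5
7
8
8
8
9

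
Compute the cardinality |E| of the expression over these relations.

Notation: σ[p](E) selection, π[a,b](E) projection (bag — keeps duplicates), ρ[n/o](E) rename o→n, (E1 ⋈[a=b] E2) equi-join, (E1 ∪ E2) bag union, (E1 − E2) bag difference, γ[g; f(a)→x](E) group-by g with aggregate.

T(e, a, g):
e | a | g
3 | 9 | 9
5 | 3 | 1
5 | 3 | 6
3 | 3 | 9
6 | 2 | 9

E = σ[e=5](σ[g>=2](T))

Subexpression sizes:
  T → 5
  σ[g>=2](T) → 4
  σ[e=5](σ[g>=2](T)) → 1

|E| = 1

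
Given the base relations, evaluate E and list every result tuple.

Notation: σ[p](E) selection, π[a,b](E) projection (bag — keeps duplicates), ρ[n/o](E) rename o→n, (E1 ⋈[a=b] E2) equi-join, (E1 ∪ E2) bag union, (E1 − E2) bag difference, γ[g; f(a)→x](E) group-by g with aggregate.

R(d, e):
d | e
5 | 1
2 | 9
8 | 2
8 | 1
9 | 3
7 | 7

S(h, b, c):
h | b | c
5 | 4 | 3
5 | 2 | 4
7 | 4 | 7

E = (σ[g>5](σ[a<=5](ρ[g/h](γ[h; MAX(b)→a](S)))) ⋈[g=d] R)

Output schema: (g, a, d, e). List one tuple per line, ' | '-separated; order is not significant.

Per-node cardinality:
  S → 3
  γ[h; MAX(b)→a](S) → 2
  ρ[g/h](γ[h; MAX(b)→a](S)) → 2
  σ[a<=5](ρ[g/h](γ[h; MAX(b)→a](S))) → 2
  σ[g>5](σ[a<=5](ρ[g/h](γ[h; MAX(b)→a](S)))) → 1
  R → 6
  (σ[g>5](σ[a<=5](ρ[g/h](γ[h; MAX(b)→a](S)))) ⋈[g=d] R) → 1

== RESULT ==
g | a | d | e
7 | 4 | 7 | 7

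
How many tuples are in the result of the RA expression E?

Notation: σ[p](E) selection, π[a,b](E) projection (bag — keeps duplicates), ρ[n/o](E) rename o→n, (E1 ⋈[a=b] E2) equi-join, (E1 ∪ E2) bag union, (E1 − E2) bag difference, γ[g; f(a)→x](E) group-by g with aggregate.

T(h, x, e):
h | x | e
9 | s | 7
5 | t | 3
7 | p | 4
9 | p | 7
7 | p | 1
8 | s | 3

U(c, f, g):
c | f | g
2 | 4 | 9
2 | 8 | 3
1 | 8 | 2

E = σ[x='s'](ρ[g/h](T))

Stepwise |·|:
  T → 6
  ρ[g/h](T) → 6
  σ[x='s'](ρ[g/h](T)) → 2

|E| = 2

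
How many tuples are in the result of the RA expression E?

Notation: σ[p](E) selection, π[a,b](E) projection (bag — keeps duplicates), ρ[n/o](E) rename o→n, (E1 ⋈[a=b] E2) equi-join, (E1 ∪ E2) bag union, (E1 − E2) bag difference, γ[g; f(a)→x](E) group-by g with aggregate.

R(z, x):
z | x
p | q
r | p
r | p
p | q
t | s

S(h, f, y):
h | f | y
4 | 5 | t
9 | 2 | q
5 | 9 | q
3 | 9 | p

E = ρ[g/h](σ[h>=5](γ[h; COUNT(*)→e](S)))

Stepwise |·|:
  S → 4
  γ[h; COUNT(*)→e](S) → 4
  σ[h>=5](γ[h; COUNT(*)→e](S)) → 2
  ρ[g/h](σ[h>=5](γ[h; COUNT(*)→e](S))) → 2

|E| = 2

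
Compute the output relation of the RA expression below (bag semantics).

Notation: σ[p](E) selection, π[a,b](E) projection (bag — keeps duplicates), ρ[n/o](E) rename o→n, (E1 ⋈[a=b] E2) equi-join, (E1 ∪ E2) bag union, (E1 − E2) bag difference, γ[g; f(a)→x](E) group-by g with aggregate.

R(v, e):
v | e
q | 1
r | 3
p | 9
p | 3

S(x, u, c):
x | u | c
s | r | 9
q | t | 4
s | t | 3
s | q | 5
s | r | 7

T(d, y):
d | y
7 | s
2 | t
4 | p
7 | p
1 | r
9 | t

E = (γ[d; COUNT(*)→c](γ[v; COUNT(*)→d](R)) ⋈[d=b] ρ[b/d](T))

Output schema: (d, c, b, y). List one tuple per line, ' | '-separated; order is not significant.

Subexpression sizes:
  R → 4
  γ[v; COUNT(*)→d](R) → 3
  γ[d; COUNT(*)→c](γ[v; COUNT(*)→d](R)) → 2
  T → 6
  ρ[b/d](T) → 6
  (γ[d; COUNT(*)→c](γ[v; COUNT(*)→d](R)) ⋈[d=b] ρ[b/d](T)) → 2

== RESULT ==
d | c | b | y
1 | 2 | 1 | r
2 | 1 | 2 | t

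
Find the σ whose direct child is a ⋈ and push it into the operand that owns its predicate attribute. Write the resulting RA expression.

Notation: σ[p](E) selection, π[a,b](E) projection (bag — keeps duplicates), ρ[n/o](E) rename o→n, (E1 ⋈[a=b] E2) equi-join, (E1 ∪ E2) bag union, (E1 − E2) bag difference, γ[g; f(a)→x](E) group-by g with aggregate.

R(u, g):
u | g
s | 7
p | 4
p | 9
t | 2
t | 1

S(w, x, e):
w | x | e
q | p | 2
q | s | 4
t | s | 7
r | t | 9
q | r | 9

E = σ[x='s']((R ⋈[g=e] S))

σ filters on x, owned by the right side.
E' = (R ⋈[g=e] σ[x='s'](S))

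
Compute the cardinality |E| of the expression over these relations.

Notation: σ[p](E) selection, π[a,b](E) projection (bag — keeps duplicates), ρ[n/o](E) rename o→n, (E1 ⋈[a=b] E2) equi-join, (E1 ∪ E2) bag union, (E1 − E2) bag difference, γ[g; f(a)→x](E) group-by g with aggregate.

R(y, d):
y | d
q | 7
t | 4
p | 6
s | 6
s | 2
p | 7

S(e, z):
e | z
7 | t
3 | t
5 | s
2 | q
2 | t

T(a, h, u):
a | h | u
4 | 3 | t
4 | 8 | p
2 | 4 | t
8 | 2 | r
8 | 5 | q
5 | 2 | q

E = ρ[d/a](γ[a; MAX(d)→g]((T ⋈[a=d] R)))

Stepwise |·|:
  T → 6
  R → 6
  (T ⋈[a=d] R) → 3
  γ[a; MAX(d)→g]((T ⋈[a=d] R)) → 2
  ρ[d/a](γ[a; MAX(d)→g]((T ⋈[a=d] R))) → 2

|E| = 2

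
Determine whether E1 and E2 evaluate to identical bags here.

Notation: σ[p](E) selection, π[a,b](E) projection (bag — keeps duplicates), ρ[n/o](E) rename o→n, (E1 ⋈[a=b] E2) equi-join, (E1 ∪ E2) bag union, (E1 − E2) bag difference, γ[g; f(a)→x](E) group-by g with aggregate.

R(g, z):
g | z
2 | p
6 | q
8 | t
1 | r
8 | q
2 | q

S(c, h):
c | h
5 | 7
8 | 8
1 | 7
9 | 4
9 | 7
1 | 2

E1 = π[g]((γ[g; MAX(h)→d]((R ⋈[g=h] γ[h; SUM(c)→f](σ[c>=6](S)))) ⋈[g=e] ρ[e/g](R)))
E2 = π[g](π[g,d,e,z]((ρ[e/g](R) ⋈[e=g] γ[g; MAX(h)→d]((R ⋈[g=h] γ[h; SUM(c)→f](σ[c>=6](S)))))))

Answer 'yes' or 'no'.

E1 stepwise |·|:
  R → 6
  S → 6
  σ[c>=6](S) → 3
  γ[h; SUM(c)→f](σ[c>=6](S)) → 3
  (R ⋈[g=h] γ[h; SUM(c)→f](σ[c>=6](S))) → 2
  γ[g; MAX(h)→d]((R ⋈[g=h] γ[h; SUM(c)→f](σ[c>=6](S)))) → 1
  R → 6
  ρ[e/g](R) → 6
  (γ[g; MAX(h)→d]((R ⋈[g=h] γ[h; SUM(c)→f](σ[c>=6](S)))) ⋈[g=e] ρ[e/g](R)) → 2
  π[g]((γ[g; MAX(h)→d]((R ⋈[g=h] γ[h; SUM(c)→f](σ[c>=6](S)))) ⋈[g=e] ρ[e/g](R))) → 2
E2 stepwise |·|:
  R → 6
  ρ[e/g](R) → 6
  R → 6
  S → 6
  σ[c>=6](S) → 3
  γ[h; SUM(c)→f](σ[c>=6](S)) → 3
  (R ⋈[g=h] γ[h; SUM(c)→f](σ[c>=6](S))) → 2
  γ[g; MAX(h)→d]((R ⋈[g=h] γ[h; SUM(c)→f](σ[c>=6](S)))) → 1
  (ρ[e/g](R) ⋈[e=g] γ[g; MAX(h)→d]((R ⋈[g=h] γ[h; SUM(c)→f](σ[c>=6](S))))) → 2
  π[g,d,e,z]((ρ[e/g](R) ⋈[e=g] γ[g; MAX(h)→d]((R ⋈[g=h] γ[h; SUM(c)→f](σ[c>=6](S)))))) → 2
  π[g](π[g,d,e,z]((ρ[e/g](R) ⋈[e=g] γ[g; MAX(h)→d]((R ⋈[g=h] γ[h; SUM(c)→f](σ[c>=6](S))))))) → 2

E1 and E2 produce the same multiset:
g
8
8

yes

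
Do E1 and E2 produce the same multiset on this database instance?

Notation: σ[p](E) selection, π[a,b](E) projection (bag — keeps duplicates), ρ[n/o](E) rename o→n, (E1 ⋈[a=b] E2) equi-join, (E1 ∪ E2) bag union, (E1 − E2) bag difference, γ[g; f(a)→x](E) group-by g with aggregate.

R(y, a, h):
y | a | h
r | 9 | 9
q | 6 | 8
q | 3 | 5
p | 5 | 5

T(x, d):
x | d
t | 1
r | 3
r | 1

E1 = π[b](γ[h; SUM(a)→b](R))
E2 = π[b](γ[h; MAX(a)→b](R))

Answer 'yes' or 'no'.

E1 per-node cardinality:
  R → 4
  γ[h; SUM(a)→b](R) → 3
  π[b](γ[h; SUM(a)→b](R)) → 3
E2 per-node cardinality:
  R → 4
  γ[h; MAX(a)→b](R) → 3
  π[b](γ[h; MAX(a)→b](R)) → 3

E1 result:
b
6
8
9
E2 result:
b
5
6
9
Witness: (5,) appears 0× in E1 but 1× in E2.

no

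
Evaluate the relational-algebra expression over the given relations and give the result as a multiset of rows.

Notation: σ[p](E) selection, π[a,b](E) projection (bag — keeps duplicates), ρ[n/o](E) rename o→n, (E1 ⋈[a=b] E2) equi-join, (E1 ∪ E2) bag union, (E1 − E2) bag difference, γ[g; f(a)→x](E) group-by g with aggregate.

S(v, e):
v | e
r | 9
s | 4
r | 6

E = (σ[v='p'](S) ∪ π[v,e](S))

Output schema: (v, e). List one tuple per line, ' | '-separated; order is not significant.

Subexpression sizes:
  S → 3
  σ[v='p'](S) → 0
  S → 3
  π[v,e](S) → 3
  (σ[v='p'](S) ∪ π[v,e](S)) → 3

== RESULT ==
v | e
r | 6
r | 9
s | 4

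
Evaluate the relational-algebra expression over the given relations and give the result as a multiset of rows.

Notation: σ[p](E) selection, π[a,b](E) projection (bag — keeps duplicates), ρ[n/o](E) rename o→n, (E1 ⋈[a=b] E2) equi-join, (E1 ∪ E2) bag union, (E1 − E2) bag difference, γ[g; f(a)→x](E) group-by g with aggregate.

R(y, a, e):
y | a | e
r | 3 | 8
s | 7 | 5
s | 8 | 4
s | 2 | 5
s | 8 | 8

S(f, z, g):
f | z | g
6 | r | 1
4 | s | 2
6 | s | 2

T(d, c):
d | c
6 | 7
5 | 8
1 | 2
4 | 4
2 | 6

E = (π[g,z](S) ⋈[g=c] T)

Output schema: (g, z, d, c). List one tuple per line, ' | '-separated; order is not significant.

Stepwise |·|:
  S → 3
  π[g,z](S) → 3
  T → 5
  (π[g,z](S) ⋈[g=c] T) → 2

== RESULT ==
g | z | d | c
2 | s | 1 | 2
2 | s | 1 | 2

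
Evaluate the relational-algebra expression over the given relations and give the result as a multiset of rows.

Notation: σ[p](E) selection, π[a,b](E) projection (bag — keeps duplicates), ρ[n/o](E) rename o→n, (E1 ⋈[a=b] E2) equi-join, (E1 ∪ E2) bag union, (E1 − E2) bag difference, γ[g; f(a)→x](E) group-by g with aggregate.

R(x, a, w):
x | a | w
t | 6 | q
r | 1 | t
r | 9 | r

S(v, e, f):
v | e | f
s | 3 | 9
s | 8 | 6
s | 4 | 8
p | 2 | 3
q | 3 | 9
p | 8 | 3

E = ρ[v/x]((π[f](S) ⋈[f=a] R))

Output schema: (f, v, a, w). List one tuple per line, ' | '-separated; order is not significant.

Subexpression sizes:
  S → 6
  π[f](S) → 6
  R → 3
  (π[f](S) ⋈[f=a] R) → 3
  ρ[v/x]((π[f](S) ⋈[f=a] R)) → 3

== RESULT ==
f | v | a | w
6 | t | 6 | q
9 | r | 9 | r
9 | r | 9 | r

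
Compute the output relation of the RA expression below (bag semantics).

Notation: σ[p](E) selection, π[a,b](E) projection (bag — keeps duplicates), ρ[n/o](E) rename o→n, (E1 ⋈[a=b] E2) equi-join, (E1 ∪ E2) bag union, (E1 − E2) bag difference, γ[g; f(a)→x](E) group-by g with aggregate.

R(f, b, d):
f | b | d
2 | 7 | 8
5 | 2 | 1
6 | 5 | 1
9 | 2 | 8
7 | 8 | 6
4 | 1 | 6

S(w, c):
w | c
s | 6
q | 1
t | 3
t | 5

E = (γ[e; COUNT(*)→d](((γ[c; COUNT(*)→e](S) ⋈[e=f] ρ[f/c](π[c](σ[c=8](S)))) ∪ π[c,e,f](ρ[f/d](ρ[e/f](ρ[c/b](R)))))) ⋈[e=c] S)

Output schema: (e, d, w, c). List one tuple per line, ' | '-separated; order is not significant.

Row counts bottom-up:
  S → 4
  γ[c; COUNT(*)→e](S) → 4
  S → 4
  σ[c=8](S) → 0
  π[c](σ[c=8](S)) → 0
  ρ[f/c](π[c](σ[c=8](S))) → 0
  (γ[c; COUNT(*)→e](S) ⋈[e=f] ρ[f/c](π[c](σ[c=8](S)))) → 0
  R → 6
  ρ[c/b](R) → 6
  ρ[e/f](ρ[c/b](R)) → 6
  ρ[f/d](ρ[e/f](ρ[c/b](R))) → 6
  π[c,e,f](ρ[f/d](ρ[e/f](ρ[c/b](R)))) → 6
  ((γ[c; COUNT(*)→e](S) ⋈[e=f] ρ[f/c](π[c](σ[c=8](S)))) ∪ π[c,e,f](ρ[f/d](ρ[e/f](ρ[c/b](R))))) → 6
  γ[e; COUNT(*)→d](((γ[c; COUNT(*)→e](S) ⋈[e=f] ρ[f/c](π[c](σ[c=8](S)))) ∪ π[c,e,f](ρ[f/d](ρ[e/f](ρ[c/b](R)))))) → 6
  S → 4
  (γ[e; COUNT(*)→d](((γ[c; COUNT(*)→e](S) ⋈[e=f] ρ[f/c](π[c](σ[c=8](S)))) ∪ π[c,e,f](ρ[f/d](ρ[e/f](ρ[c/b](R)))))) ⋈[e=c] S) → 2

== RESULT ==
e | d | w | c
5 | 1 | t | 5
6 | 1 | s | 6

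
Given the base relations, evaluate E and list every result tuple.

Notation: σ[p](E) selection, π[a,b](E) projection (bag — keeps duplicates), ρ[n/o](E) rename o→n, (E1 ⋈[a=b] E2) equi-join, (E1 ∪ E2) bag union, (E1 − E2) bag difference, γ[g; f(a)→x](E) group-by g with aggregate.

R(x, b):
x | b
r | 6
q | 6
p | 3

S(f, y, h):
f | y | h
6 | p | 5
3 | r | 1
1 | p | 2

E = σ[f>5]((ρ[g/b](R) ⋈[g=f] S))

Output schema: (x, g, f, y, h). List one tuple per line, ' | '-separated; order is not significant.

Stepwise |·|:
  R → 3
  ρ[g/b](R) → 3
  S → 3
  (ρ[g/b](R) ⋈[g=f] S) → 3
  σ[f>5]((ρ[g/b](R) ⋈[g=f] S)) → 2

== RESULT ==
x | g | f | y | h
q | 6 | 6 | p | 5
r | 6 | 6 | p | 5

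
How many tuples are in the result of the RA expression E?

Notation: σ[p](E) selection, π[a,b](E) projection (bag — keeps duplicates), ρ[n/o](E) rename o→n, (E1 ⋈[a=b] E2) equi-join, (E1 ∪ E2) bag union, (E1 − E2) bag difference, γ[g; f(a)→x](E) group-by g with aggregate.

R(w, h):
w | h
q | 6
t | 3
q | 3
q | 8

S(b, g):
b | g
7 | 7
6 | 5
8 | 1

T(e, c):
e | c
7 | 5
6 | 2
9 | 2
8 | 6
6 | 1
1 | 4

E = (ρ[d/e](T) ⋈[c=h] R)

Stepwise |·|:
  T → 6
  ρ[d/e](T) → 6
  R → 4
  (ρ[d/e](T) ⋈[c=h] R) → 1

|E| = 1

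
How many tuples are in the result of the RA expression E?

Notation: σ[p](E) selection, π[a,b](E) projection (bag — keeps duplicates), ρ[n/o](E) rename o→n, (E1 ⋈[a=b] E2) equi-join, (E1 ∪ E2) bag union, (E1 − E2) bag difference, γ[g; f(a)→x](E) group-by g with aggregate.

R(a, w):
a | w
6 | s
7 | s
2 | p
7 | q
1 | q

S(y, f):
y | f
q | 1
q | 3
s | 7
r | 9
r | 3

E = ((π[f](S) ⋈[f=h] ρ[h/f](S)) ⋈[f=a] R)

Per-node cardinality:
  S → 5
  π[f](S) → 5
  S → 5
  ρ[h/f](S) → 5
  (π[f](S) ⋈[f=h] ρ[h/f](S)) → 7
  R → 5
  ((π[f](S) ⋈[f=h] ρ[h/f](S)) ⋈[f=a] R) → 3

|E| = 3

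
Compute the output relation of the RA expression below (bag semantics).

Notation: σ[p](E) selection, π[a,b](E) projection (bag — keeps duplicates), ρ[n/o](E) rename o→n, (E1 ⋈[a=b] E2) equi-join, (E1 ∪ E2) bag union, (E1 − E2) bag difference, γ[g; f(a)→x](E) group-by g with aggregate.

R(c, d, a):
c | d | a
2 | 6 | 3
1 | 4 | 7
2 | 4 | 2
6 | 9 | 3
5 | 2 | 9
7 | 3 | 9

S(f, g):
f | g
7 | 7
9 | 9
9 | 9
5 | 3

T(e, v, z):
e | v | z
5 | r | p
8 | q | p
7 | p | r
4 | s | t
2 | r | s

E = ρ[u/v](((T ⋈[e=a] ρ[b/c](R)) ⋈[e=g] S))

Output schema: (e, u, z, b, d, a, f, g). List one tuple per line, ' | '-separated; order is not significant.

Row counts bottom-up:
  T → 5
  R → 6
  ρ[b/c](R) → 6
  (T ⋈[e=a] ρ[b/c](R)) → 2
  S → 4
  ((T ⋈[e=a] ρ[b/c](R)) ⋈[e=g] S) → 1
  ρ[u/v](((T ⋈[e=a] ρ[b/c](R)) ⋈[e=g] S)) → 1

== RESULT ==
e | u | z | b | d | a | f | g
7 | p | r | 1 | 4 | 7 | 7 | 7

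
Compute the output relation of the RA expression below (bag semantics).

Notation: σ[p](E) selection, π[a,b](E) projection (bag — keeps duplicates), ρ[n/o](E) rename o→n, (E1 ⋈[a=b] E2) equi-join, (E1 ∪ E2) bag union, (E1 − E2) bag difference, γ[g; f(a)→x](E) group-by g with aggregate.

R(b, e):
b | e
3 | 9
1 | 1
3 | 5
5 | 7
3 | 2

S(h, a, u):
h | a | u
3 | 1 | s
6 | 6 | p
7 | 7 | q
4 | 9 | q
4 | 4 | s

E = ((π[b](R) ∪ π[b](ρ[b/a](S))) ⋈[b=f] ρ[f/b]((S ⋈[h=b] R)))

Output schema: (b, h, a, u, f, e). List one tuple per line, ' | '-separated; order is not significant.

Stepwise |·|:
  R → 5
  π[b](R) → 5
  S → 5
  ρ[b/a](S) → 5
  π[b](ρ[b/a](S)) → 5
  (π[b](R) ∪ π[b](ρ[b/a](S))) → 10
  S → 5
  R → 5
  (S ⋈[h=b] R) → 3
  ρ[f/b]((S ⋈[h=b] R)) → 3
  ((π[b](R) ∪ π[b](ρ[b/a](S))) ⋈[b=f] ρ[f/b]((S ⋈[h=b] R))) → 9

== RESULT ==
b | h | a | u | f | e
3 | 3 | 1 | s | 3 | 2
3 | 3 | 1 | s | 3 | 2
3 | 3 | 1 | s | 3 | 2
3 | 3 | 1 | s | 3 | 5
3 | 3 | 1 | s | 3 | 5
3 | 3 | 1 | s | 3 | 5
3 | 3 | 1 | s | 3 | 9
3 | 3 | 1 | s | 3 | 9
3 | 3 | 1 | s | 3 | 9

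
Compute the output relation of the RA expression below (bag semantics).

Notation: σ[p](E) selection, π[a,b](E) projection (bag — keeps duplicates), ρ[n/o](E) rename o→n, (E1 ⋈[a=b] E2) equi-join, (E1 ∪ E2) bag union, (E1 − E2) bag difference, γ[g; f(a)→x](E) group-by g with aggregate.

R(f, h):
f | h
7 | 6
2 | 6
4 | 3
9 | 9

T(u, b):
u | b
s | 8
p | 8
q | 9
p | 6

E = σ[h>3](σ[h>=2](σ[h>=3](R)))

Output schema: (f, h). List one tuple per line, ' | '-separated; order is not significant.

Per-node cardinality:
  R → 4
  σ[h>=3](R) → 4
  σ[h>=2](σ[h>=3](R)) → 4
  σ[h>3](σ[h>=2](σ[h>=3](R))) → 3

== RESULT ==
f | h
2 | 6
7 | 6
9 | 9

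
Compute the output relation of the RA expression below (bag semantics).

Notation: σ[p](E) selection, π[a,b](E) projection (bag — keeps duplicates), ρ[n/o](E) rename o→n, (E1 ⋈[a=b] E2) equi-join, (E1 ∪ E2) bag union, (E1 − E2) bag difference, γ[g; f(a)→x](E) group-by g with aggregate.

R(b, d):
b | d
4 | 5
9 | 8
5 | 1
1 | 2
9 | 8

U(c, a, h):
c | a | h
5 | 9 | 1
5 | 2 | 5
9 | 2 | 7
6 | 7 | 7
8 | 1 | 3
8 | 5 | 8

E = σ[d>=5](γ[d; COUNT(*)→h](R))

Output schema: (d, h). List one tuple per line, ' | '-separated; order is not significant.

Per-node cardinality:
  R → 5
  γ[d; COUNT(*)→h](R) → 4
  σ[d>=5](γ[d; COUNT(*)→h](R)) → 2

== RESULT ==
d | h
5 | 1
8 | 2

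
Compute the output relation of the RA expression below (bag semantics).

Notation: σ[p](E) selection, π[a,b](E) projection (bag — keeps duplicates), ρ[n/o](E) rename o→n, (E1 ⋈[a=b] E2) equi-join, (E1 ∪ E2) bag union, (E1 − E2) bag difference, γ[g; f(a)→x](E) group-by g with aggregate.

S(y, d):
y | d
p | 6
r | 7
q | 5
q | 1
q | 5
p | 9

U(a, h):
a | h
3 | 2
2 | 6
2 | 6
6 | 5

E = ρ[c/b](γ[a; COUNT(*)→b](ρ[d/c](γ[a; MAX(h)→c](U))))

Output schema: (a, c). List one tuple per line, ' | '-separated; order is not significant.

Row counts bottom-up:
  U → 4
  γ[a; MAX(h)→c](U) → 3
  ρ[d/c](γ[a; MAX(h)→c](U)) → 3
  γ[a; COUNT(*)→b](ρ[d/c](γ[a; MAX(h)→c](U))) → 3
  ρ[c/b](γ[a; COUNT(*)→b](ρ[d/c](γ[a; MAX(h)→c](U)))) → 3

== RESULT ==
a | c
2 | 1
3 | 1
6 | 1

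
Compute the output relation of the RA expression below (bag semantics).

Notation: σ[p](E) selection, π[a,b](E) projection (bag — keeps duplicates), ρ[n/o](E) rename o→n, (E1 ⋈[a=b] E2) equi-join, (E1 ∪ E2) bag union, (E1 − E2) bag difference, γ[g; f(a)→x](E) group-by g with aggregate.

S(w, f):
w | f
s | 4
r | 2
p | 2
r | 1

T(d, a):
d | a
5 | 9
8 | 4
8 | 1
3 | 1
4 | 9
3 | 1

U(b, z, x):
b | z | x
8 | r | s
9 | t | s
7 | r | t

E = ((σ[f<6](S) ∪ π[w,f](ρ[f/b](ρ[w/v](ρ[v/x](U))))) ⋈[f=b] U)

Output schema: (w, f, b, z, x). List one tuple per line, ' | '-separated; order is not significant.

Subexpression sizes:
  S → 4
  σ[f<6](S) → 4
  U → 3
  ρ[v/x](U) → 3
  ρ[w/v](ρ[v/x](U)) → 3
  ρ[f/b](ρ[w/v](ρ[v/x](U))) → 3
  π[w,f](ρ[f/b](ρ[w/v](ρ[v/x](U)))) → 3
  (σ[f<6](S) ∪ π[w,f](ρ[f/b](ρ[w/v](ρ[v/x](U))))) → 7
  U → 3
  ((σ[f<6](S) ∪ π[w,f](ρ[f/b](ρ[w/v](ρ[v/x](U))))) ⋈[f=b] U) → 3

== RESULT ==
w | f | b | z | x
s | 8 | 8 | r | s
s | 9 | 9 | t | s
t | 7 | 7 | r | t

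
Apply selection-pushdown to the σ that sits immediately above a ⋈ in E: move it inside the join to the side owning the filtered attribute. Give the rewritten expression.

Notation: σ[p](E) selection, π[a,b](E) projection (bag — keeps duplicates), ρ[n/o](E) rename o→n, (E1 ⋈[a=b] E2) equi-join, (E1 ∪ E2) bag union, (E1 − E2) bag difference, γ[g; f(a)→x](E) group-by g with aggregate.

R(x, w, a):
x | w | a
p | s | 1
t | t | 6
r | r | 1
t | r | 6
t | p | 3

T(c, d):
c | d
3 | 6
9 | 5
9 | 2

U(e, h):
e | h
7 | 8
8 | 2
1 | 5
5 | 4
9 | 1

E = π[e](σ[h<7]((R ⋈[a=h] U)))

σ filters on h, owned by the right side.
E' = π[e]((R ⋈[a=h] σ[h<7](U)))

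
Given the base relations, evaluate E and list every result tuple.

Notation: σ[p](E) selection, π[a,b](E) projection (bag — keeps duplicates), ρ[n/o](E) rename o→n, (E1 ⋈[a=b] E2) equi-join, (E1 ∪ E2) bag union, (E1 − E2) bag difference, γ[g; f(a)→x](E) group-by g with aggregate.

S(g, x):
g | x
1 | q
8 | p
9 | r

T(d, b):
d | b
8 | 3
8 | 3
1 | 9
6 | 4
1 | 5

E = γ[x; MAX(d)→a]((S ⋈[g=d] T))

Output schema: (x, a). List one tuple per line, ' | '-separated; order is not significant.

Row counts bottom-up:
  S → 3
  T → 5
  (S ⋈[g=d] T) → 4
  γ[x; MAX(d)→a]((S ⋈[g=d] T)) → 2

== RESULT ==
x | a
p | 8
q | 1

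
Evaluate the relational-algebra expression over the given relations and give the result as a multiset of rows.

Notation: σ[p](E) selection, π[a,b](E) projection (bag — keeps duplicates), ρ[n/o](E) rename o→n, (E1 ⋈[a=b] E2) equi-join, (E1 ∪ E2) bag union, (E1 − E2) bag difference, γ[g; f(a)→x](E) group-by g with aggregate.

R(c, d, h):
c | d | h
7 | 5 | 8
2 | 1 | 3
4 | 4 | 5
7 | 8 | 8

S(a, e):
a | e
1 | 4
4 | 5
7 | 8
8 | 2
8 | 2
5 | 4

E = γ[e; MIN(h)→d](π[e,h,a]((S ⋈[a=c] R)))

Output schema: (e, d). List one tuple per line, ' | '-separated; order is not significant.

Stepwise |·|:
  S → 6
  R → 4
  (S ⋈[a=c] R) → 3
  π[e,h,a]((S ⋈[a=c] R)) → 3
  γ[e; MIN(h)→d](π[e,h,a]((S ⋈[a=c] R))) → 2

== RESULT ==
e | d
5 | 5
8 | 8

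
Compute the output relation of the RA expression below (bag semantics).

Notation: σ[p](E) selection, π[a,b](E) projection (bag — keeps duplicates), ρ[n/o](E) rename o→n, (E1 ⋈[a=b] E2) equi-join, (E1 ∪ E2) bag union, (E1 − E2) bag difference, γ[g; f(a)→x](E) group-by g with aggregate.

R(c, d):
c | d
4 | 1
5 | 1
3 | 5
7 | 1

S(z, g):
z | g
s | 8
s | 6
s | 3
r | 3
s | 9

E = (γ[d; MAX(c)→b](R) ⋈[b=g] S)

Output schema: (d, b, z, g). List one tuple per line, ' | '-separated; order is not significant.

Subexpression sizes:
  R → 4
  γ[d; MAX(c)→b](R) → 2
  S → 5
  (γ[d; MAX(c)→b](R) ⋈[b=g] S) → 2

== RESULT ==
d | b | z | g
5 | 3 | r | 3
5 | 3 | s | 3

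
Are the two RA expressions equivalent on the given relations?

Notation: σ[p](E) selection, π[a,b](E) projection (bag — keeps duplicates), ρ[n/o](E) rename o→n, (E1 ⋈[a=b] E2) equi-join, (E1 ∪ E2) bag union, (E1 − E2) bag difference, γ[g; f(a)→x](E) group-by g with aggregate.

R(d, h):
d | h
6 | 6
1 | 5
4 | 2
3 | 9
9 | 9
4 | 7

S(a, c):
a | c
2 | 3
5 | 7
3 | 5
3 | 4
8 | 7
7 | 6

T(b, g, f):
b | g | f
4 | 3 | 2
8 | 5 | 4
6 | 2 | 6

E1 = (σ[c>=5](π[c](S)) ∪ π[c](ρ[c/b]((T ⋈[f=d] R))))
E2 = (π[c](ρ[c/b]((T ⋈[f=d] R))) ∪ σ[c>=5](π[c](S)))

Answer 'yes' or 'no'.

E1 row counts bottom-up:
  S → 6
  π[c](S) → 6
  σ[c>=5](π[c](S)) → 4
  T → 3
  R → 6
  (T ⋈[f=d] R) → 3
  ρ[c/b]((T ⋈[f=d] R)) → 3
  π[c](ρ[c/b]((T ⋈[f=d] R))) → 3
  (σ[c>=5](π[c](S)) ∪ π[c](ρ[c/b]((T ⋈[f=d] R)))) → 7
E2 row counts bottom-up:
  T → 3
  R → 6
  (T ⋈[f=d] R) → 3
  ρ[c/b]((T ⋈[f=d] R)) → 3
  π[c](ρ[c/b]((T ⋈[f=d] R))) → 3
  S → 6
  π[c](S) → 6
  σ[c>=5](π[c](S)) → 4
  (π[c](ρ[c/b]((T ⋈[f=d] R))) ∪ σ[c>=5](π[c](S))) → 7

E1 and E2 produce the same multiset:
c
5
6
6
7
7
8
8

yes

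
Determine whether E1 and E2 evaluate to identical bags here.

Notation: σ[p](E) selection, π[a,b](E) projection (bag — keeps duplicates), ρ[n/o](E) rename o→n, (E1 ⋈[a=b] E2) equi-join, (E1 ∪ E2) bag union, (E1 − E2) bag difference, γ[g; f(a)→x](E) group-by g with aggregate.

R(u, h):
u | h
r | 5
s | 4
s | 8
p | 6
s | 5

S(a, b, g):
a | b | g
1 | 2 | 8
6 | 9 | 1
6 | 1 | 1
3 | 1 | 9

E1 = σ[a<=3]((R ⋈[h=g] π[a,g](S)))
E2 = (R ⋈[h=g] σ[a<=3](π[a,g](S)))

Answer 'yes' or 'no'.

E1 row counts bottom-up:
  R → 5
  S → 4
  π[a,g](S) → 4
  (R ⋈[h=g] π[a,g](S)) → 1
  σ[a<=3]((R ⋈[h=g] π[a,g](S))) → 1
E2 row counts bottom-up:
  R → 5
  S → 4
  π[a,g](S) → 4
  σ[a<=3](π[a,g](S)) → 2
  (R ⋈[h=g] σ[a<=3](π[a,g](S))) → 1

E1 and E2 produce the same multiset:
u | h | a | g
s | 8 | 1 | 8

yes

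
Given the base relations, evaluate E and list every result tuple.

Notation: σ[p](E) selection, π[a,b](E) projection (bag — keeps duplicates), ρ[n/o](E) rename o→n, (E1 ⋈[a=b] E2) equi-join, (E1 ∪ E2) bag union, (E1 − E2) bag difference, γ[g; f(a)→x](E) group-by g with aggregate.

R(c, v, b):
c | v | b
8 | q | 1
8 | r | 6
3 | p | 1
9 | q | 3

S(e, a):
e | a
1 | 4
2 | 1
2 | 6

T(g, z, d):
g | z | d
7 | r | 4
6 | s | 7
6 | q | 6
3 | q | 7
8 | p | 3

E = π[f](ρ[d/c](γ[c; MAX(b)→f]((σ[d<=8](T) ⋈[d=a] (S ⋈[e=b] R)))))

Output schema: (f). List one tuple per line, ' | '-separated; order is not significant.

Subexpression sizes:
  T → 5
  σ[d<=8](T) → 5
  S → 3
  R → 4
  (S ⋈[e=b] R) → 2
  (σ[d<=8](T) ⋈[d=a] (S ⋈[e=b] R)) → 2
  γ[c; MAX(b)→f]((σ[d<=8](T) ⋈[d=a] (S ⋈[e=b] R))) → 2
  ρ[d/c](γ[c; MAX(b)→f]((σ[d<=8](T) ⋈[d=a] (S ⋈[e=b] R)))) → 2
  π[f](ρ[d/c](γ[c; MAX(b)→f]((σ[d<=8](T) ⋈[d=a] (S ⋈[e=b] R))))) → 2

== RESULT ==
f
1
1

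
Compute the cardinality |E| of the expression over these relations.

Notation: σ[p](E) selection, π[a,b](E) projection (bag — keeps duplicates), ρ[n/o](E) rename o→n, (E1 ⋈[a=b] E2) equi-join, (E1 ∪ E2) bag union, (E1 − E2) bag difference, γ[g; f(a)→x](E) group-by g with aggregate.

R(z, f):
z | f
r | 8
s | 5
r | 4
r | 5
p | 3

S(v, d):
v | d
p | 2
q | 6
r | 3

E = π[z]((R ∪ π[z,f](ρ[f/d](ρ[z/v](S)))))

Stepwise |·|:
  R → 5
  S → 3
  ρ[z/v](S) → 3
  ρ[f/d](ρ[z/v](S)) → 3
  π[z,f](ρ[f/d](ρ[z/v](S))) → 3
  (R ∪ π[z,f](ρ[f/d](ρ[z/v](S)))) → 8
  π[z]((R ∪ π[z,f](ρ[f/d](ρ[z/v](S))))) → 8

|E| = 8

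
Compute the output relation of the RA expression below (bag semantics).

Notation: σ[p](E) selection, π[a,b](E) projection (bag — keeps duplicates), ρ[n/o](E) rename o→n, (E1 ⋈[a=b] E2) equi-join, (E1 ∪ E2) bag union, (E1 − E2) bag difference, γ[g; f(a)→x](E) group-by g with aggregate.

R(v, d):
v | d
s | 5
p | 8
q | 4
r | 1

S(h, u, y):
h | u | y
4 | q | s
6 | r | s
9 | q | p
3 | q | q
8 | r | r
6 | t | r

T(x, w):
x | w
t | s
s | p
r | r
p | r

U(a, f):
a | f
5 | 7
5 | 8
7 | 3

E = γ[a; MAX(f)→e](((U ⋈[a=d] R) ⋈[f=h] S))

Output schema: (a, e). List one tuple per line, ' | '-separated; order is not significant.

Subexpression sizes:
  U → 3
  R → 4
  (U ⋈[a=d] R) → 2
  S → 6
  ((U ⋈[a=d] R) ⋈[f=h] S) → 1
  γ[a; MAX(f)→e](((U ⋈[a=d] R) ⋈[f=h] S)) → 1

== RESULT ==
a | e
5 | 8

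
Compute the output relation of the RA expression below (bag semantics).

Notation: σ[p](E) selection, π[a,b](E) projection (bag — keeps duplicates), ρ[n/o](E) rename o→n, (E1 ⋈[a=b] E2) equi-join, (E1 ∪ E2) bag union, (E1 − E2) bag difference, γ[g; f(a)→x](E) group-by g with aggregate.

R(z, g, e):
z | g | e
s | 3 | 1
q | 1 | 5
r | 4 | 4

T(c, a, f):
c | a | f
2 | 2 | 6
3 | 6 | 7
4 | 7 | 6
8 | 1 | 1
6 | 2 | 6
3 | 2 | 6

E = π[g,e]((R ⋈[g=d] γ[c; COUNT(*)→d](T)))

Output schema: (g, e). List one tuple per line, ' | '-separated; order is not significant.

Row counts bottom-up:
  R → 3
  T → 6
  γ[c; COUNT(*)→d](T) → 5
  (R ⋈[g=d] γ[c; COUNT(*)→d](T)) → 4
  π[g,e]((R ⋈[g=d] γ[c; COUNT(*)→d](T))) → 4

== RESULT ==
g | e
1 | 5
1 | 5
1 | 5
1 | 5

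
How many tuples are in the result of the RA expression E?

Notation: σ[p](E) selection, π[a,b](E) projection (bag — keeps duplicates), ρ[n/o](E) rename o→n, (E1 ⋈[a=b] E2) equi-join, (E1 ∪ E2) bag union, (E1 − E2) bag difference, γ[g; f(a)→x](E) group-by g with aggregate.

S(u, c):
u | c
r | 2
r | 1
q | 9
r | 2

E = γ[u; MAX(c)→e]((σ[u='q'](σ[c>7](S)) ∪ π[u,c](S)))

Row counts bottom-up:
  S → 4
  σ[c>7](S) → 1
  σ[u='q'](σ[c>7](S)) → 1
  S → 4
  π[u,c](S) → 4
  (σ[u='q'](σ[c>7](S)) ∪ π[u,c](S)) → 5
  γ[u; MAX(c)→e]((σ[u='q'](σ[c>7](S)) ∪ π[u,c](S))) → 2

|E| = 2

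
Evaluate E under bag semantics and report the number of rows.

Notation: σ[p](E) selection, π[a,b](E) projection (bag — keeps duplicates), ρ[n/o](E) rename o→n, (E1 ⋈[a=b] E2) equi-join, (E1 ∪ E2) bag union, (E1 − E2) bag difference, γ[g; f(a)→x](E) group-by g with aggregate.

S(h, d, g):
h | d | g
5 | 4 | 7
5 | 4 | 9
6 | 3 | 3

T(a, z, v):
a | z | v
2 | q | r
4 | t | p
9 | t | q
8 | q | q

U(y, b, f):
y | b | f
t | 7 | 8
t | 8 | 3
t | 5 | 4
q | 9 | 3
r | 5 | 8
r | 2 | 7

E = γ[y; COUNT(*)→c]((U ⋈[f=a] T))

Subexpression sizes:
  U → 6
  T → 4
  (U ⋈[f=a] T) → 3
  γ[y; COUNT(*)→c]((U ⋈[f=a] T)) → 2

|E| = 2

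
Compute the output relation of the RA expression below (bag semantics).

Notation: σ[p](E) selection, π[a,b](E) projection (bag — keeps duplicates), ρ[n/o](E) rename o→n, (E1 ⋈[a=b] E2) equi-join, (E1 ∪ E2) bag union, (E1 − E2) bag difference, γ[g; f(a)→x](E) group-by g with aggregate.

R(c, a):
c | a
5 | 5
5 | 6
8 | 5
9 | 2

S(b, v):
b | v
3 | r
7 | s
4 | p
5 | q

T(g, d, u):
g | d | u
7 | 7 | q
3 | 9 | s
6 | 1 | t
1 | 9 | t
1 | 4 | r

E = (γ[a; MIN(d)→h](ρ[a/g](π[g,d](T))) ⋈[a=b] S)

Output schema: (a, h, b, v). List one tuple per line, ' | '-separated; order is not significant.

Row counts bottom-up:
  T → 5
  π[g,d](T) → 5
  ρ[a/g](π[g,d](T)) → 5
  γ[a; MIN(d)→h](ρ[a/g](π[g,d](T))) → 4
  S → 4
  (γ[a; MIN(d)→h](ρ[a/g](π[g,d](T))) ⋈[a=b] S) → 2

== RESULT ==
a | h | b | v
3 | 9 | 3 | r
7 | 7 | 7 | s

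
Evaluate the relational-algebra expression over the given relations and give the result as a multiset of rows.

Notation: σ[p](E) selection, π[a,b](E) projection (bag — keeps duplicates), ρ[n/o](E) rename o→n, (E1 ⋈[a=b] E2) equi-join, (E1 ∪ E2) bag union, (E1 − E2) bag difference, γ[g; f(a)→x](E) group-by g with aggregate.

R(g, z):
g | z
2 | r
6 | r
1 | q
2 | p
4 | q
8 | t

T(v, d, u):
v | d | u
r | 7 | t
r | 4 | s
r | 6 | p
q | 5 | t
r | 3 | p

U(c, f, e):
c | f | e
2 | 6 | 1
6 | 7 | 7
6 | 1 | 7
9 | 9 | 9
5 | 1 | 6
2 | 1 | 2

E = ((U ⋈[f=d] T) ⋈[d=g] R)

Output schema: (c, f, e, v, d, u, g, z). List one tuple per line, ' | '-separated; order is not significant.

Per-node cardinality:
  U → 6
  T → 5
  (U ⋈[f=d] T) → 2
  R → 6
  ((U ⋈[f=d] T) ⋈[d=g] R) → 1

== RESULT ==
c | f | e | v | d | u | g | z
2 | 6 | 1 | r | 6 | p | 6 | r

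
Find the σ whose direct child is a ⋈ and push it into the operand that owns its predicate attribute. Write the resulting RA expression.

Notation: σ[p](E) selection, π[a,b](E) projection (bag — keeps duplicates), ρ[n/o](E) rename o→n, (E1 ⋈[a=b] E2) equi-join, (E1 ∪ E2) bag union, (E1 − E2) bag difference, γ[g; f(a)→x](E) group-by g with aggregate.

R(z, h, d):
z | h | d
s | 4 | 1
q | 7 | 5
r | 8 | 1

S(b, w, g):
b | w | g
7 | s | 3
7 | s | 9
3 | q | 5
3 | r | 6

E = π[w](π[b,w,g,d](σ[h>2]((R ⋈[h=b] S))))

σ filters on h, owned by the left side.
E' = π[w](π[b,w,g,d]((σ[h>2](R) ⋈[h=b] S)))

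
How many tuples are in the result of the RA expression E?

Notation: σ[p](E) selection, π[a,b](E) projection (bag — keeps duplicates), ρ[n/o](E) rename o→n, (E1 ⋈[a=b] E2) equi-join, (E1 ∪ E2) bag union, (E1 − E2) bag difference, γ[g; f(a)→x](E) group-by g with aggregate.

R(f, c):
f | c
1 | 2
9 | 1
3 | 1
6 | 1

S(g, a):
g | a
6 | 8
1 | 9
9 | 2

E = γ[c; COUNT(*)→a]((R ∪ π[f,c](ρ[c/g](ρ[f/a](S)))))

Stepwise |·|:
  R → 4
  S → 3
  ρ[f/a](S) → 3
  ρ[c/g](ρ[f/a](S)) → 3
  π[f,c](ρ[c/g](ρ[f/a](S))) → 3
  (R ∪ π[f,c](ρ[c/g](ρ[f/a](S)))) → 7
  γ[c; COUNT(*)→a]((R ∪ π[f,c](ρ[c/g](ρ[f/a](S))))) → 4

|E| = 4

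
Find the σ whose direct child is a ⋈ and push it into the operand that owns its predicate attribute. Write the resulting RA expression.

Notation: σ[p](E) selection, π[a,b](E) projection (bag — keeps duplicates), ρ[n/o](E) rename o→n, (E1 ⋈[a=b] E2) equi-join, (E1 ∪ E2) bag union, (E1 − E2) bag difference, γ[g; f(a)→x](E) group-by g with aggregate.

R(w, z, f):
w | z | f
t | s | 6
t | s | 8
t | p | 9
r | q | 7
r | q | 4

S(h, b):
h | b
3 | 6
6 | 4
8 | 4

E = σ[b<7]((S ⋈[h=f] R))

σ filters on b, owned by the left side.
E' = (σ[b<7](S) ⋈[h=f] R)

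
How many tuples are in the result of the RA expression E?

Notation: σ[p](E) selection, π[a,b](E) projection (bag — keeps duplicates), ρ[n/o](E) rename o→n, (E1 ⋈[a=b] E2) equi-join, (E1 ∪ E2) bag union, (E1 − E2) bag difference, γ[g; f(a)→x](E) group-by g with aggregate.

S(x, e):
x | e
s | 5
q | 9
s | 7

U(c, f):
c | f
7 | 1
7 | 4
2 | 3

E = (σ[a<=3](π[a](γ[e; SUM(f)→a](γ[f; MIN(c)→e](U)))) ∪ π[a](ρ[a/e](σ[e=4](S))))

Subexpression sizes:
  U → 3
  γ[f; MIN(c)→e](U) → 3
  γ[e; SUM(f)→a](γ[f; MIN(c)→e](U)) → 2
  π[a](γ[e; SUM(f)→a](γ[f; MIN(c)→e](U))) → 2
  σ[a<=3](π[a](γ[e; SUM(f)→a](γ[f; MIN(c)→e](U)))) → 1
  S → 3
  σ[e=4](S) → 0
  ρ[a/e](σ[e=4](S)) → 0
  π[a](ρ[a/e](σ[e=4](S))) → 0
  (σ[a<=3](π[a](γ[e; SUM(f)→a](γ[f; MIN(c)→e](U)))) ∪ π[a](ρ[a/e](σ[e=4](S)))) → 1

|E| = 1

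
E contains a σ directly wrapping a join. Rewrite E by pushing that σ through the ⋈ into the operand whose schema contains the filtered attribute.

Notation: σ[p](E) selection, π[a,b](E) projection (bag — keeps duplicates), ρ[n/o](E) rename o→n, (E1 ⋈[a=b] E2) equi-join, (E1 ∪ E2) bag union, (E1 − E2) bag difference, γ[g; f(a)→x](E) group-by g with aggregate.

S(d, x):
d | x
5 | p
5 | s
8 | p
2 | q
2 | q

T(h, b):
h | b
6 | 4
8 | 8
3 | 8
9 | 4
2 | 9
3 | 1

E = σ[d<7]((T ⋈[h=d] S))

σ filters on d, owned by the right side.
E' = (T ⋈[h=d] σ[d<7](S))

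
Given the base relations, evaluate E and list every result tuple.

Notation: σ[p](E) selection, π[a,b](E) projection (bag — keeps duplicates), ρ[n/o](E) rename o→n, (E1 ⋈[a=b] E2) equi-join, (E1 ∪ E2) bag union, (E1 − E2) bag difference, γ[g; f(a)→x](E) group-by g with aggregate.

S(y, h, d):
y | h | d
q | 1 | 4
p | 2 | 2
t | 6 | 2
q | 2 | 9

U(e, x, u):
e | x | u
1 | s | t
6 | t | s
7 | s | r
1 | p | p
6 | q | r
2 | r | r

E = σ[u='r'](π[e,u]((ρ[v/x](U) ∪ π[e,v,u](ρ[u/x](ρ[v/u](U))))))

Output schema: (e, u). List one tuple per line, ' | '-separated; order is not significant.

Subexpression sizes:
  U → 6
  ρ[v/x](U) → 6
  U → 6
  ρ[v/u](U) → 6
  ρ[u/x](ρ[v/u](U)) → 6
  π[e,v,u](ρ[u/x](ρ[v/u](U))) → 6
  (ρ[v/x](U) ∪ π[e,v,u](ρ[u/x](ρ[v/u](U)))) → 12
  π[e,u]((ρ[v/x](U) ∪ π[e,v,u](ρ[u/x](ρ[v/u](U))))) → 12
  σ[u='r'](π[e,u]((ρ[v/x](U) ∪ π[e,v,u](ρ[u/x](ρ[v/u](U)))))) → 4

== RESULT ==
e | u
2 | r
2 | r
6 | r
7 | r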